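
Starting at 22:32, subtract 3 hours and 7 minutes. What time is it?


Start: 1352 minutes from midnight
Subtract: 187 minutes
Remaining: 1352 - 187 = 1165
Hours: 19, Minutes: 25

19:25


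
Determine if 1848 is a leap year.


Rules: divisible by 4 AND (not by 100 OR by 400)
1848 ÷ 4 = 462 exactly → divisible by 4
1848 ÷ 100 = 18 remainder 48 → not divisible by 100
Divisible by 4 but not by 100 → leap year

Yes


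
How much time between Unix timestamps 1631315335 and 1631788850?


Difference = 1631788850 - 1631315335 = 473515 seconds
In hours: 473515 / 3600 ≈ 131.5
In days: 473515 / 86400 ≈ 5.48

473515 seconds (131.5 hours / 5.48 days)


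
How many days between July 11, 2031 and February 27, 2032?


From July 11, 2031 to February 27, 2032
Rest of July 2031: 31 - 11 = 20
Full months: August 31, September 30, October 31, November 30, December 31, January 31
Days into February 2032: 27
Total = 20 + 31 + 30 + 31 + 30 + 31 + 31 + 27 = 231 days

231 days


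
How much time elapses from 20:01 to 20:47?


End time in minutes: 20×60 + 47 = 1247
Start time in minutes: 20×60 + 1 = 1201
Difference = 1247 - 1201 = 46 minutes
= 0 hours 46 minutes

0h 46m


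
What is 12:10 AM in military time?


Input: 12:10 AM
12 AM → 00 (midnight)

00:10


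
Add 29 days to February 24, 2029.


March 25, 2029

Start: February 24, 2029
Add 29 days
February 24 → March 1: 28 - 24 + 1 = 5 days (29 - 5 = 24 left)
March 1 + 24 = March 25, 2029


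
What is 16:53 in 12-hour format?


Hour: 16
16 - 12 = 4 → PM

4:53 PM


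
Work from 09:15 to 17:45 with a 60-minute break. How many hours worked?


Total time = (17×60+45) - (9×60+15)
= 1065 - 555 = 510 min
Minus break: 510 - 60 = 450 min
= 7h 30m

7h 30m (450 minutes)


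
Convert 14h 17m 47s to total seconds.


51467 seconds

Hours: 14 × 3600 = 50400
Minutes: 17 × 60 = 1020
Seconds: 47
Total = 50400 + 1020 + 47 = 51467


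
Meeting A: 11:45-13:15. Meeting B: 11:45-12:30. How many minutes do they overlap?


45 minutes

Meeting A: 705-795 (in minutes from midnight)
Meeting B: 705-750
Overlap start = max(705, 705) = 705
Overlap end = min(795, 750) = 750
Overlap = max(0, 750 - 705) = 45 min


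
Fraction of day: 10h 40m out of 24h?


0.4444 (44.44%)

Total minutes: 10×60 + 40 = 640
Day = 24×60 = 1440 minutes
Fraction = 640/1440 ≈ 0.4444
As a percentage: 640/1440 × 100 ≈ 44.44%


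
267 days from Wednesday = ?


Thursday

Start: Wednesday (index 2)
(2 + 267) mod 7
= 269 mod 7
= 3
Index 3 → Thursday


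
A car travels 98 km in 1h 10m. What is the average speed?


Distance: 98 km
Time: 1h 10m = 70 min = 70/60 = 7/6 hours
Speed = 98 ÷ (7/6) = 98 × 6 / 7 = 588/7 = 84.0 km/h

84.0 km/h


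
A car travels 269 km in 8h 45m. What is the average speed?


30.7 km/h

Distance: 269 km
Time: 8h 45m = 525 min = 525/60 = 35/4 hours
Speed = 269 ÷ (35/4) = 269 × 4 / 35 = 1076/35 ≈ 30.7 km/h


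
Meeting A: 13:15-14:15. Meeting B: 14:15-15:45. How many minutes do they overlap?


0 minutes

Meeting A: 795-855 (in minutes from midnight)
Meeting B: 855-945
Overlap start = max(795, 855) = 855
Overlap end = min(855, 945) = 855
Overlap = max(0, 855 - 855) = 0 min


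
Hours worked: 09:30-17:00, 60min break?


Total time = (17×60+0) - (9×60+30)
= 1020 - 570 = 450 min
Minus break: 450 - 60 = 390 min
= 6h 30m

6h 30m (390 minutes)


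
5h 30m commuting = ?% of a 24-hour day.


Time: 330 minutes
Day: 1440 minutes
Percentage = (330/1440) × 100 ≈ 22.9%

22.9%


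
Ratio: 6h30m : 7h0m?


13:14 (0.93)

Duration 1: 390 minutes
Duration 2: 420 minutes
Ratio = 390:420
GCD = 30
Simplified = 13:14
As a decimal: 13/14 ≈ 0.93


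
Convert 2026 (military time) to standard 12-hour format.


8:26 PM

Hour: 20
20 - 12 = 8 → PM


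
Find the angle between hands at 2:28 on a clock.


94.0°

Hour hand = 2×30 + 28×0.5 = 74.0°
Minute hand = 28×6 = 168°
Difference = |74.0 - 168| = 94.0°


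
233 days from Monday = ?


Wednesday

Start: Monday (index 0)
(0 + 233) mod 7
= 233 mod 7
= 2
Index 2 → Wednesday


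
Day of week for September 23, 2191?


Friday

Zeller's congruence:
q=23, m=9, k=91, j=21
h = (23 + ⌊13×10/5⌋ + 91 + ⌊91/4⌋ + ⌊21/4⌋ - 2×21) mod 7
= (23 + 26 + 91 + 22 + 5 - 42) mod 7
= 125 mod 7 = 6
h=6 → Friday


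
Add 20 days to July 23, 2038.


August 12, 2038

Start: July 23, 2038
Add 20 days
July 23 → August 1: 31 - 23 + 1 = 9 days (20 - 9 = 11 left)
August 1 + 11 = August 12, 2038


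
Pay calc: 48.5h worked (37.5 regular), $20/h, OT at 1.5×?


$1080.00

Regular: 37.5h × $20 = $750.00
Overtime: 48.5 - 37.5 = 11.0h
OT pay: 11.0h × $20 × 1.5 = $330.00
Total = $750.00 + $330.00 = $1080.00


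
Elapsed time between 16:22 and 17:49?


End time in minutes: 17×60 + 49 = 1069
Start time in minutes: 16×60 + 22 = 982
Difference = 1069 - 982 = 87 minutes
= 1 hours 27 minutes

1h 27m


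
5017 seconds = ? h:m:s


Hours: 5017 ÷ 3600 = 1 remainder 1417
Minutes: 1417 ÷ 60 = 23 remainder 37
Seconds: 37

1h 23m 37s


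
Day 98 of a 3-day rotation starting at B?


Shift C

Shifts: A, B, C
Start: B (index 1)
Day 98: (1 + 98 - 1) mod 3
= 98 mod 3
= 2
Index 2 → shift C


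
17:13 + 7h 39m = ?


00:52 (next day)

Start: 1033 minutes from midnight
Add: 459 minutes
Total: 1492 minutes
Hours: 1492 ÷ 60 = 24 remainder 52
24 ≥ 24 → 24 - 24 = 0 (next day)


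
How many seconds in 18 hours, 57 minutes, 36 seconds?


68256 seconds

Hours: 18 × 3600 = 64800
Minutes: 57 × 60 = 3420
Seconds: 36
Total = 64800 + 3420 + 36 = 68256


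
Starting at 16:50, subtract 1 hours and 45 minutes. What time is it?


Start: 1010 minutes from midnight
Subtract: 105 minutes
Remaining: 1010 - 105 = 905
Hours: 15, Minutes: 5

15:05


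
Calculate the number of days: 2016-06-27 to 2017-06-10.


348 days

From June 27, 2016 to June 10, 2017
Rest of June 2016: 30 - 27 = 3
Full months: July 31, August 31, September 30, October 31, November 30, December 31, January 31, February 2017 28, March 31, April 30, May 31
Days into June 2017: 10
Total = 3 + 31 + 31 + 30 + 31 + 30 + 31 + 31 + 28 + 31 + 30 + 31 + 10 = 348 days


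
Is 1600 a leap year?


Yes

Rules: divisible by 4 AND (not by 100 OR by 400)
1600 ÷ 4 = 400 exactly → divisible by 4
1600 ÷ 100 = 16 exactly → divisible by 100
1600 ÷ 400 = 4 exactly → divisible by 400
Divisible by 400 → leap year


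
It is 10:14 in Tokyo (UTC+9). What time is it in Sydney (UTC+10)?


11:14

Time difference = UTC+10 - UTC+9 = +1 hours
New hour = (10 + 1) mod 24
= 11 mod 24 = 11
Minutes unchanged → 11:14


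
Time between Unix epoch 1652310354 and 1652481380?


Difference = 1652481380 - 1652310354 = 171026 seconds
In hours: 171026 / 3600 ≈ 47.5
In days: 171026 / 86400 ≈ 1.98

171026 seconds (47.5 hours / 1.98 days)


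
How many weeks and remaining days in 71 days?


10 weeks 1 days

Weeks: 71 ÷ 7 = 10 remainder 1


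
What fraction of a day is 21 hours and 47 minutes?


0.9076 (90.76%)

Total minutes: 21×60 + 47 = 1307
Day = 24×60 = 1440 minutes
Fraction = 1307/1440 ≈ 0.9076
As a percentage: 1307/1440 × 100 ≈ 90.76%


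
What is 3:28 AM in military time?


03:28

Input: 3:28 AM
AM hour stays: 3


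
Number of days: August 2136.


Month: August (month 8)
August has 31 days

31 days


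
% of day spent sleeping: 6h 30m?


27.1%

Time: 390 minutes
Day: 1440 minutes
Percentage = (390/1440) × 100 ≈ 27.1%


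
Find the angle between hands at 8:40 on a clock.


20.0°

Hour hand = 8×30 + 40×0.5 = 260.0°
Minute hand = 40×6 = 240°
Difference = |260.0 - 240| = 20.0°


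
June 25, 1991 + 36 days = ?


July 31, 1991

Start: June 25, 1991
Add 36 days
June 25 → July 1: 30 - 25 + 1 = 6 days (36 - 6 = 30 left)
July 1 + 30 = July 31, 1991


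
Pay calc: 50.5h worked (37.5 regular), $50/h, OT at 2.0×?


$3175.00

Regular: 37.5h × $50 = $1875.00
Overtime: 50.5 - 37.5 = 13.0h
OT pay: 13.0h × $50 × 2.0 = $1300.00
Total = $1875.00 + $1300.00 = $3175.00


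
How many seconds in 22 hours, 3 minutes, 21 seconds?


Hours: 22 × 3600 = 79200
Minutes: 3 × 60 = 180
Seconds: 21
Total = 79200 + 180 + 21 = 79401

79401 seconds


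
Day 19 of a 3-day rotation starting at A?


Shift A

Shifts: A, B, C
Start: A (index 0)
Day 19: (0 + 19 - 1) mod 3
= 18 mod 3
= 0
Index 0 → shift A


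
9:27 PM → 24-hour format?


Input: 9:27 PM
PM: 9 + 12 = 21

21:27


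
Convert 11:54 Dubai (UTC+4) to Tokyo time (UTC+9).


16:54

Time difference = UTC+9 - UTC+4 = +5 hours
New hour = (11 + 5) mod 24
= 16 mod 24 = 16
Minutes unchanged → 16:54


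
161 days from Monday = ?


Start: Monday (index 0)
(0 + 161) mod 7
= 161 mod 7
= 0
Index 0 → Monday

Monday


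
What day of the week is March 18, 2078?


Zeller's congruence:
q=18, m=3, k=78, j=20
h = (18 + ⌊13×4/5⌋ + 78 + ⌊78/4⌋ + ⌊20/4⌋ - 2×20) mod 7
= (18 + 10 + 78 + 19 + 5 - 40) mod 7
= 90 mod 7 = 6
h=6 → Friday

Friday


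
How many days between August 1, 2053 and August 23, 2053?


22 days

From August 1, 2053 to August 23, 2053
Same month: 23 - 1 = 22 days


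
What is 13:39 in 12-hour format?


1:39 PM

Hour: 13
13 - 12 = 1 → PM


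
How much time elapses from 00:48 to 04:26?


3h 38m

End time in minutes: 4×60 + 26 = 266
Start time in minutes: 0×60 + 48 = 48
Difference = 266 - 48 = 218 minutes
= 3 hours 38 minutes


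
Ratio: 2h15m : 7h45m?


Duration 1: 135 minutes
Duration 2: 465 minutes
Ratio = 135:465
GCD = 15
Simplified = 9:31
As a decimal: 9/31 ≈ 0.29

9:31 (0.29)


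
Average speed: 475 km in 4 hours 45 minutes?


100.0 km/h

Distance: 475 km
Time: 4h 45m = 285 min = 285/60 = 19/4 hours
Speed = 475 ÷ (19/4) = 475 × 4 / 19 = 1900/19 = 100.0 km/h


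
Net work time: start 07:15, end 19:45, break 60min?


11h 30m (690 minutes)

Total time = (19×60+45) - (7×60+15)
= 1185 - 435 = 750 min
Minus break: 750 - 60 = 690 min
= 11h 30m


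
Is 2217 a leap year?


Rules: divisible by 4 AND (not by 100 OR by 400)
2217 ÷ 4 = 554 remainder 1 → not divisible by 4
Not divisible by 4 → not a leap year

No


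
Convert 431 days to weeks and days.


61 weeks 4 days

Weeks: 431 ÷ 7 = 61 remainder 4


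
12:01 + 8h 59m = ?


Start: 721 minutes from midnight
Add: 539 minutes
Total: 1260 minutes
Hours: 1260 ÷ 60 = 21 remainder 0

21:00


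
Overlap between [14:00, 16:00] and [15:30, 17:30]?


Meeting A: 840-960 (in minutes from midnight)
Meeting B: 930-1050
Overlap start = max(840, 930) = 930
Overlap end = min(960, 1050) = 960
Overlap = max(0, 960 - 930) = 30 min

30 minutes


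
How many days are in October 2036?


31 days

Month: October (month 10)
October has 31 days


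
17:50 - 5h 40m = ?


12:10

Start: 1070 minutes from midnight
Subtract: 340 minutes
Remaining: 1070 - 340 = 730
Hours: 12, Minutes: 10


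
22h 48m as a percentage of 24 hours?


0.9500 (95.00%)

Total minutes: 22×60 + 48 = 1368
Day = 24×60 = 1440 minutes
Fraction = 1368/1440 = 0.9500
As a percentage: 1368/1440 × 100 = 95.00%


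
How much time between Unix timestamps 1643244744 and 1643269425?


24681 seconds (6.9 hours / 0.29 days)

Difference = 1643269425 - 1643244744 = 24681 seconds
In hours: 24681 / 3600 ≈ 6.9
In days: 24681 / 86400 ≈ 0.29


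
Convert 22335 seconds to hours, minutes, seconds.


6h 12m 15s

Hours: 22335 ÷ 3600 = 6 remainder 735
Minutes: 735 ÷ 60 = 12 remainder 15
Seconds: 15


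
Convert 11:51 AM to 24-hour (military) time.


Input: 11:51 AM
AM hour stays: 11

11:51


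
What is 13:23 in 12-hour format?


Hour: 13
13 - 12 = 1 → PM

1:23 PM


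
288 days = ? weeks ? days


Weeks: 288 ÷ 7 = 41 remainder 1

41 weeks 1 days


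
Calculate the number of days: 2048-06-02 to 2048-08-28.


87 days

From June 2, 2048 to August 28, 2048
Rest of June 2048: 30 - 2 = 28
Full months: July 31
Days into August 2048: 28
Total = 28 + 31 + 28 = 87 days


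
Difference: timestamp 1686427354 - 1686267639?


159715 seconds (44.4 hours / 1.85 days)

Difference = 1686427354 - 1686267639 = 159715 seconds
In hours: 159715 / 3600 ≈ 44.4
In days: 159715 / 86400 ≈ 1.85


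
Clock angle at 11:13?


101.5°

Hour hand = 11×30 + 13×0.5 = 336.5°
Minute hand = 13×6 = 78°
Difference = |336.5 - 78| = 258.5°
Since > 180°: 360 - 258.5 = 101.5°


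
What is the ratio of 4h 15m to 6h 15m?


Duration 1: 255 minutes
Duration 2: 375 minutes
Ratio = 255:375
GCD = 15
Simplified = 17:25
As a decimal: 17/25 = 0.68

17:25 (0.68)


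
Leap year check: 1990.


No

Rules: divisible by 4 AND (not by 100 OR by 400)
1990 ÷ 4 = 497 remainder 2 → not divisible by 4
Not divisible by 4 → not a leap year


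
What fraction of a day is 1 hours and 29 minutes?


Total minutes: 1×60 + 29 = 89
Day = 24×60 = 1440 minutes
Fraction = 89/1440 ≈ 0.0618
As a percentage: 89/1440 × 100 ≈ 6.18%

0.0618 (6.18%)


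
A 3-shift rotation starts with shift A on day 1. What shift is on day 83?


Shifts: A, B, C
Start: A (index 0)
Day 83: (0 + 83 - 1) mod 3
= 82 mod 3
= 1
Index 1 → shift B

Shift B


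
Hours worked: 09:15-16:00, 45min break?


Total time = (16×60+0) - (9×60+15)
= 960 - 555 = 405 min
Minus break: 405 - 45 = 360 min
= 6h 0m

6h 0m (360 minutes)


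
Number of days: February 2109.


28 days

Month: February (month 2)
February: 28 or 29 (leap year)
2109 leap year? No


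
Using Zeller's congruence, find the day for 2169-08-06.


Zeller's congruence:
q=6, m=8, k=69, j=21
h = (6 + ⌊13×9/5⌋ + 69 + ⌊69/4⌋ + ⌊21/4⌋ - 2×21) mod 7
= (6 + 23 + 69 + 17 + 5 - 42) mod 7
= 78 mod 7 = 1
h=1 → Sunday

Sunday


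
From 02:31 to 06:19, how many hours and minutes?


End time in minutes: 6×60 + 19 = 379
Start time in minutes: 2×60 + 31 = 151
Difference = 379 - 151 = 228 minutes
= 3 hours 48 minutes

3h 48m


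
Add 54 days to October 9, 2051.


Start: October 9, 2051
Add 54 days
October 9 → November 1: 31 - 9 + 1 = 23 days (54 - 23 = 31 left)
November 1 → December 1: 30 - 1 + 1 = 30 days (31 - 30 = 1 left)
December 1 + 1 = December 2, 2051

December 2, 2051


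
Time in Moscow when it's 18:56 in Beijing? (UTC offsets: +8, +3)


Time difference = UTC+3 - UTC+8 = -5 hours
New hour = (18 -5) mod 24
= 13 mod 24 = 13
Minutes unchanged → 13:56

13:56


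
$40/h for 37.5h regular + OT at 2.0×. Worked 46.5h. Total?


Regular: 37.5h × $40 = $1500.00
Overtime: 46.5 - 37.5 = 9.0h
OT pay: 9.0h × $40 × 2.0 = $720.00
Total = $1500.00 + $720.00 = $2220.00

$2220.00


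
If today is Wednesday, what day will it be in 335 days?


Start: Wednesday (index 2)
(2 + 335) mod 7
= 337 mod 7
= 1
Index 1 → Tuesday

Tuesday


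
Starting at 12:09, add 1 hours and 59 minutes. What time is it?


14:08

Start: 729 minutes from midnight
Add: 119 minutes
Total: 848 minutes
Hours: 848 ÷ 60 = 14 remainder 8


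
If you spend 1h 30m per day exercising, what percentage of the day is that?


Time: 90 minutes
Day: 1440 minutes
Percentage = (90/1440) × 100 ≈ 6.3%

6.3%


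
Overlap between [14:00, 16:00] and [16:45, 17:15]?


Meeting A: 840-960 (in minutes from midnight)
Meeting B: 1005-1035
Overlap start = max(840, 1005) = 1005
Overlap end = min(960, 1035) = 960
Overlap = max(0, 960 - 1005) = 0 min

0 minutes


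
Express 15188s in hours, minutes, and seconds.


Hours: 15188 ÷ 3600 = 4 remainder 788
Minutes: 788 ÷ 60 = 13 remainder 8
Seconds: 8

4h 13m 8s


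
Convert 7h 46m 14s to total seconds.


27974 seconds

Hours: 7 × 3600 = 25200
Minutes: 46 × 60 = 2760
Seconds: 14
Total = 25200 + 2760 + 14 = 27974


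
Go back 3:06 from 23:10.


20:04

Start: 1390 minutes from midnight
Subtract: 186 minutes
Remaining: 1390 - 186 = 1204
Hours: 20, Minutes: 4


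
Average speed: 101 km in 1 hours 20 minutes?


75.8 km/h

Distance: 101 km
Time: 1h 20m = 80 min = 80/60 = 4/3 hours
Speed = 101 ÷ (4/3) = 101 × 3 / 4 = 303/4 ≈ 75.8 km/h


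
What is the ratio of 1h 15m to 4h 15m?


Duration 1: 75 minutes
Duration 2: 255 minutes
Ratio = 75:255
GCD = 15
Simplified = 5:17
As a decimal: 5/17 ≈ 0.29

5:17 (0.29)


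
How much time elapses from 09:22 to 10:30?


1h 8m

End time in minutes: 10×60 + 30 = 630
Start time in minutes: 9×60 + 22 = 562
Difference = 630 - 562 = 68 minutes
= 1 hours 8 minutes


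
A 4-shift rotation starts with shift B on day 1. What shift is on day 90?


Shifts: A, B, C, D
Start: B (index 1)
Day 90: (1 + 90 - 1) mod 4
= 90 mod 4
= 2
Index 2 → shift C

Shift C


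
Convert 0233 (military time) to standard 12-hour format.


Hour: 2
2 < 12 → AM

2:33 AM


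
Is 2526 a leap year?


Rules: divisible by 4 AND (not by 100 OR by 400)
2526 ÷ 4 = 631 remainder 2 → not divisible by 4
Not divisible by 4 → not a leap year

No


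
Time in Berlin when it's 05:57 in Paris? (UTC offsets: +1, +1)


05:57

Time difference = UTC+1 - UTC+1 = +0 hours
New hour = (5 + 0) mod 24
= 5 mod 24 = 5
Minutes unchanged → 05:57


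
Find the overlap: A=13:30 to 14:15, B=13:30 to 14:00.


Meeting A: 810-855 (in minutes from midnight)
Meeting B: 810-840
Overlap start = max(810, 810) = 810
Overlap end = min(855, 840) = 840
Overlap = max(0, 840 - 810) = 30 min

30 minutes


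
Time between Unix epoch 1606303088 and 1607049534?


Difference = 1607049534 - 1606303088 = 746446 seconds
In hours: 746446 / 3600 ≈ 207.3
In days: 746446 / 86400 ≈ 8.64

746446 seconds (207.3 hours / 8.64 days)


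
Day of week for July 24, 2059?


Zeller's congruence:
q=24, m=7, k=59, j=20
h = (24 + ⌊13×8/5⌋ + 59 + ⌊59/4⌋ + ⌊20/4⌋ - 2×20) mod 7
= (24 + 20 + 59 + 14 + 5 - 40) mod 7
= 82 mod 7 = 5
h=5 → Thursday

Thursday


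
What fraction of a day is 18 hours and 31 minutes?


Total minutes: 18×60 + 31 = 1111
Day = 24×60 = 1440 minutes
Fraction = 1111/1440 ≈ 0.7715
As a percentage: 1111/1440 × 100 ≈ 77.15%

0.7715 (77.15%)


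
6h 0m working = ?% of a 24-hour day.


25.0%

Time: 360 minutes
Day: 1440 minutes
Percentage = (360/1440) × 100 = 25.0%


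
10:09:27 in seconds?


36567 seconds

Hours: 10 × 3600 = 36000
Minutes: 9 × 60 = 540
Seconds: 27
Total = 36000 + 540 + 27 = 36567


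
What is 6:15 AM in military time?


06:15

Input: 6:15 AM
AM hour stays: 6


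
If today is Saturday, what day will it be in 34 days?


Start: Saturday (index 5)
(5 + 34) mod 7
= 39 mod 7
= 4
Index 4 → Friday

Friday


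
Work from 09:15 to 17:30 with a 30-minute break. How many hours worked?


7h 45m (465 minutes)

Total time = (17×60+30) - (9×60+15)
= 1050 - 555 = 495 min
Minus break: 495 - 30 = 465 min
= 7h 45m


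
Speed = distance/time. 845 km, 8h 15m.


102.4 km/h

Distance: 845 km
Time: 8h 15m = 495 min = 495/60 = 33/4 hours
Speed = 845 ÷ (33/4) = 845 × 4 / 33 = 3380/33 ≈ 102.4 km/h


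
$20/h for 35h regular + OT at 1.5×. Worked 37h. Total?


$760.00

Regular: 35h × $20 = $700.00
Overtime: 37 - 35 = 2h
OT pay: 2h × $20 × 1.5 = $60.00
Total = $700.00 + $60.00 = $760.00


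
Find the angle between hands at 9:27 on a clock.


Hour hand = 9×30 + 27×0.5 = 283.5°
Minute hand = 27×6 = 162°
Difference = |283.5 - 162| = 121.5°

121.5°


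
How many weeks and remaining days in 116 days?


Weeks: 116 ÷ 7 = 16 remainder 4

16 weeks 4 days


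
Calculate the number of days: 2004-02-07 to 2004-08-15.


190 days

From February 7, 2004 to August 15, 2004
Rest of February 2004: 29 - 7 = 22
Full months: March 31, April 30, May 31, June 30, July 31
Days into August 2004: 15
Total = 22 + 31 + 30 + 31 + 30 + 31 + 15 = 190 days


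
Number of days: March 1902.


31 days

Month: March (month 3)
March has 31 days


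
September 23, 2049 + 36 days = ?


October 29, 2049

Start: September 23, 2049
Add 36 days
September 23 → October 1: 30 - 23 + 1 = 8 days (36 - 8 = 28 left)
October 1 + 28 = October 29, 2049


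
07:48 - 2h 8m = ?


05:40

Start: 468 minutes from midnight
Subtract: 128 minutes
Remaining: 468 - 128 = 340
Hours: 5, Minutes: 40


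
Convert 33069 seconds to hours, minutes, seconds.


Hours: 33069 ÷ 3600 = 9 remainder 669
Minutes: 669 ÷ 60 = 11 remainder 9
Seconds: 9

9h 11m 9s


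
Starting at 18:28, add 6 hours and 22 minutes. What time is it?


00:50 (next day)

Start: 1108 minutes from midnight
Add: 382 minutes
Total: 1490 minutes
Hours: 1490 ÷ 60 = 24 remainder 50
24 ≥ 24 → 24 - 24 = 0 (next day)


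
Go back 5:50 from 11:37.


05:47

Start: 697 minutes from midnight
Subtract: 350 minutes
Remaining: 697 - 350 = 347
Hours: 5, Minutes: 47


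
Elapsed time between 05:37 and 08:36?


End time in minutes: 8×60 + 36 = 516
Start time in minutes: 5×60 + 37 = 337
Difference = 516 - 337 = 179 minutes
= 2 hours 59 minutes

2h 59m


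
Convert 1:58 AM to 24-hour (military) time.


Input: 1:58 AM
AM hour stays: 1

01:58


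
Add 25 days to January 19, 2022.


Start: January 19, 2022
Add 25 days
January 19 → February 1: 31 - 19 + 1 = 13 days (25 - 13 = 12 left)
February 1 + 12 = February 13, 2022

February 13, 2022


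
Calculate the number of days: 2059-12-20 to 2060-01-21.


From December 20, 2059 to January 21, 2060
Rest of December 2059: 31 - 20 = 11
Days into January 2060: 21
Total = 11 + 21 = 32 days

32 days


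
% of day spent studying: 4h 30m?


18.8%

Time: 270 minutes
Day: 1440 minutes
Percentage = (270/1440) × 100 ≈ 18.8%


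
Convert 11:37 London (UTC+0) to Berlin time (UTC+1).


12:37

Time difference = UTC+1 - UTC+0 = +1 hours
New hour = (11 + 1) mod 24
= 12 mod 24 = 12
Minutes unchanged → 12:37


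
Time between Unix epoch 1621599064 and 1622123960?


Difference = 1622123960 - 1621599064 = 524896 seconds
In hours: 524896 / 3600 ≈ 145.8
In days: 524896 / 86400 ≈ 6.08

524896 seconds (145.8 hours / 6.08 days)


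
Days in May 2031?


Month: May (month 5)
May has 31 days

31 days


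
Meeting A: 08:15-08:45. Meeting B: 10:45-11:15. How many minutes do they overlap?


Meeting A: 495-525 (in minutes from midnight)
Meeting B: 645-675
Overlap start = max(495, 645) = 645
Overlap end = min(525, 675) = 525
Overlap = max(0, 525 - 645) = 0 min

0 minutes


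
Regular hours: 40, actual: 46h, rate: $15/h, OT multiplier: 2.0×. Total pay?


Regular: 40h × $15 = $600.00
Overtime: 46 - 40 = 6h
OT pay: 6h × $15 × 2.0 = $180.00
Total = $600.00 + $180.00 = $780.00

$780.00


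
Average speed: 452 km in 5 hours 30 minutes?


82.2 km/h

Distance: 452 km
Time: 5h 30m = 330 min = 330/60 = 11/2 hours
Speed = 452 ÷ (11/2) = 452 × 2 / 11 = 904/11 ≈ 82.2 km/h


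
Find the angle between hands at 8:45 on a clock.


7.5°

Hour hand = 8×30 + 45×0.5 = 262.5°
Minute hand = 45×6 = 270°
Difference = |262.5 - 270| = 7.5°


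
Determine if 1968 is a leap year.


Yes

Rules: divisible by 4 AND (not by 100 OR by 400)
1968 ÷ 4 = 492 exactly → divisible by 4
1968 ÷ 100 = 19 remainder 68 → not divisible by 100
Divisible by 4 but not by 100 → leap year


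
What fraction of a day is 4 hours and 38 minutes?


0.1931 (19.31%)

Total minutes: 4×60 + 38 = 278
Day = 24×60 = 1440 minutes
Fraction = 278/1440 ≈ 0.1931
As a percentage: 278/1440 × 100 ≈ 19.31%


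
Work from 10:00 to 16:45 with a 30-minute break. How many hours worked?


Total time = (16×60+45) - (10×60+0)
= 1005 - 600 = 405 min
Minus break: 405 - 30 = 375 min
= 6h 15m

6h 15m (375 minutes)


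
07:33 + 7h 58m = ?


Start: 453 minutes from midnight
Add: 478 minutes
Total: 931 minutes
Hours: 931 ÷ 60 = 15 remainder 31

15:31


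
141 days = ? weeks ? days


20 weeks 1 days

Weeks: 141 ÷ 7 = 20 remainder 1


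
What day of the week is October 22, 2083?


Zeller's congruence:
q=22, m=10, k=83, j=20
h = (22 + ⌊13×11/5⌋ + 83 + ⌊83/4⌋ + ⌊20/4⌋ - 2×20) mod 7
= (22 + 28 + 83 + 20 + 5 - 40) mod 7
= 118 mod 7 = 6
h=6 → Friday

Friday


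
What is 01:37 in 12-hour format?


Hour: 1
1 < 12 → AM

1:37 AM


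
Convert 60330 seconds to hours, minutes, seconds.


Hours: 60330 ÷ 3600 = 16 remainder 2730
Minutes: 2730 ÷ 60 = 45 remainder 30
Seconds: 30

16h 45m 30s


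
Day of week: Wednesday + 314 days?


Start: Wednesday (index 2)
(2 + 314) mod 7
= 316 mod 7
= 1
Index 1 → Tuesday

Tuesday


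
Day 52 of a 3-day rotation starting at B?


Shifts: A, B, C
Start: B (index 1)
Day 52: (1 + 52 - 1) mod 3
= 52 mod 3
= 1
Index 1 → shift B

Shift B


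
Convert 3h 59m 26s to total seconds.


14366 seconds

Hours: 3 × 3600 = 10800
Minutes: 59 × 60 = 3540
Seconds: 26
Total = 10800 + 3540 + 26 = 14366


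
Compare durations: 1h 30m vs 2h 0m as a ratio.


Duration 1: 90 minutes
Duration 2: 120 minutes
Ratio = 90:120
GCD = 30
Simplified = 3:4
As a decimal: 3/4 = 0.75

3:4 (0.75)


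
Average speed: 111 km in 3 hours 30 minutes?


31.7 km/h

Distance: 111 km
Time: 3h 30m = 210 min = 210/60 = 7/2 hours
Speed = 111 ÷ (7/2) = 111 × 2 / 7 = 222/7 ≈ 31.7 km/h


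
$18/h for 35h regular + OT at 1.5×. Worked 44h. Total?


$873.00

Regular: 35h × $18 = $630.00
Overtime: 44 - 35 = 9h
OT pay: 9h × $18 × 1.5 = $243.00
Total = $630.00 + $243.00 = $873.00


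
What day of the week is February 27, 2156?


Zeller's congruence:
q=27, m=14, k=55, j=21
h = (27 + ⌊13×15/5⌋ + 55 + ⌊55/4⌋ + ⌊21/4⌋ - 2×21) mod 7
= (27 + 39 + 55 + 13 + 5 - 42) mod 7
= 97 mod 7 = 6
h=6 → Friday

Friday


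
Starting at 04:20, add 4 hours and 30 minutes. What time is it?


Start: 260 minutes from midnight
Add: 270 minutes
Total: 530 minutes
Hours: 530 ÷ 60 = 8 remainder 50

08:50


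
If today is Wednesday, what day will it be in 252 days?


Start: Wednesday (index 2)
(2 + 252) mod 7
= 254 mod 7
= 2
Index 2 → Wednesday

Wednesday


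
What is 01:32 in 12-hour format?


Hour: 1
1 < 12 → AM

1:32 AM


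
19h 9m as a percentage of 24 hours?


0.7979 (79.79%)

Total minutes: 19×60 + 9 = 1149
Day = 24×60 = 1440 minutes
Fraction = 1149/1440 ≈ 0.7979
As a percentage: 1149/1440 × 100 ≈ 79.79%


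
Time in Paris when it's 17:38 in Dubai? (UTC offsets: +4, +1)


Time difference = UTC+1 - UTC+4 = -3 hours
New hour = (17 -3) mod 24
= 14 mod 24 = 14
Minutes unchanged → 14:38

14:38


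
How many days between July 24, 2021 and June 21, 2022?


From July 24, 2021 to June 21, 2022
Rest of July 2021: 31 - 24 = 7
Full months: August 31, September 30, October 31, November 30, December 31, January 31, February 2022 28, March 31, April 30, May 31
Days into June 2022: 21
Total = 7 + 31 + 30 + 31 + 30 + 31 + 31 + 28 + 31 + 30 + 31 + 21 = 332 days

332 days


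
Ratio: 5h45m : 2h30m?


Duration 1: 345 minutes
Duration 2: 150 minutes
Ratio = 345:150
GCD = 15
Simplified = 23:10
As a decimal: 23/10 = 2.30

23:10 (2.30)


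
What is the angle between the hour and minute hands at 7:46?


Hour hand = 7×30 + 46×0.5 = 233.0°
Minute hand = 46×6 = 276°
Difference = |233.0 - 276| = 43.0°

43.0°


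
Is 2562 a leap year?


No

Rules: divisible by 4 AND (not by 100 OR by 400)
2562 ÷ 4 = 640 remainder 2 → not divisible by 4
Not divisible by 4 → not a leap year


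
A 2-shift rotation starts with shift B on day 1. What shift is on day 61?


Shift B

Shifts: A, B
Start: B (index 1)
Day 61: (1 + 61 - 1) mod 2
= 61 mod 2
= 1
Index 1 → shift B


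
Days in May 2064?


31 days

Month: May (month 5)
May has 31 days


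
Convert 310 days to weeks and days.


44 weeks 2 days

Weeks: 310 ÷ 7 = 44 remainder 2


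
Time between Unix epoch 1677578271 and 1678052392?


474121 seconds (131.7 hours / 5.49 days)

Difference = 1678052392 - 1677578271 = 474121 seconds
In hours: 474121 / 3600 ≈ 131.7
In days: 474121 / 86400 ≈ 5.49


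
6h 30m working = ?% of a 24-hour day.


27.1%

Time: 390 minutes
Day: 1440 minutes
Percentage = (390/1440) × 100 ≈ 27.1%


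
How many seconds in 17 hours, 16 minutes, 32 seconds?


Hours: 17 × 3600 = 61200
Minutes: 16 × 60 = 960
Seconds: 32
Total = 61200 + 960 + 32 = 62192

62192 seconds


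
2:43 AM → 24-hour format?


02:43

Input: 2:43 AM
AM hour stays: 2


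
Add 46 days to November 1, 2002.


December 17, 2002

Start: November 1, 2002
Add 46 days
November 1 → December 1: 30 - 1 + 1 = 30 days (46 - 30 = 16 left)
December 1 + 16 = December 17, 2002


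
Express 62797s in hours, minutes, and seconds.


17h 26m 37s

Hours: 62797 ÷ 3600 = 17 remainder 1597
Minutes: 1597 ÷ 60 = 26 remainder 37
Seconds: 37


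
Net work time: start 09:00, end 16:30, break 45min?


Total time = (16×60+30) - (9×60+0)
= 990 - 540 = 450 min
Minus break: 450 - 45 = 405 min
= 6h 45m

6h 45m (405 minutes)


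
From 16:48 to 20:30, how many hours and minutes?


End time in minutes: 20×60 + 30 = 1230
Start time in minutes: 16×60 + 48 = 1008
Difference = 1230 - 1008 = 222 minutes
= 3 hours 42 minutes

3h 42m


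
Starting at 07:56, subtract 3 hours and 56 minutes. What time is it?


Start: 476 minutes from midnight
Subtract: 236 minutes
Remaining: 476 - 236 = 240
Hours: 4, Minutes: 0

04:00


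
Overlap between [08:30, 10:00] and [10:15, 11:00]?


0 minutes

Meeting A: 510-600 (in minutes from midnight)
Meeting B: 615-660
Overlap start = max(510, 615) = 615
Overlap end = min(600, 660) = 600
Overlap = max(0, 600 - 615) = 0 min


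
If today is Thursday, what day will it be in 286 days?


Start: Thursday (index 3)
(3 + 286) mod 7
= 289 mod 7
= 2
Index 2 → Wednesday

Wednesday


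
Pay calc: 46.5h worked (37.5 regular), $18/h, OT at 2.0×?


$999.00

Regular: 37.5h × $18 = $675.00
Overtime: 46.5 - 37.5 = 9.0h
OT pay: 9.0h × $18 × 2.0 = $324.00
Total = $675.00 + $324.00 = $999.00


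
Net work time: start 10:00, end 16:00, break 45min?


Total time = (16×60+0) - (10×60+0)
= 960 - 600 = 360 min
Minus break: 360 - 45 = 315 min
= 5h 15m

5h 15m (315 minutes)


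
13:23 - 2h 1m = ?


11:22

Start: 803 minutes from midnight
Subtract: 121 minutes
Remaining: 803 - 121 = 682
Hours: 11, Minutes: 22


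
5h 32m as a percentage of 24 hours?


Total minutes: 5×60 + 32 = 332
Day = 24×60 = 1440 minutes
Fraction = 332/1440 ≈ 0.2306
As a percentage: 332/1440 × 100 ≈ 23.06%

0.2306 (23.06%)


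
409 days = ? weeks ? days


Weeks: 409 ÷ 7 = 58 remainder 3

58 weeks 3 days


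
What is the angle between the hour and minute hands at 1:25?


107.5°

Hour hand = 1×30 + 25×0.5 = 42.5°
Minute hand = 25×6 = 150°
Difference = |42.5 - 150| = 107.5°


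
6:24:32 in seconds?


Hours: 6 × 3600 = 21600
Minutes: 24 × 60 = 1440
Seconds: 32
Total = 21600 + 1440 + 32 = 23072

23072 seconds


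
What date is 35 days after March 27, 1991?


Start: March 27, 1991
Add 35 days
March 27 → April 1: 31 - 27 + 1 = 5 days (35 - 5 = 30 left)
April 1 → May 1: 30 - 1 + 1 = 30 days (30 - 30 = 0 left)
Land exactly on May 1, 1991

May 1, 1991


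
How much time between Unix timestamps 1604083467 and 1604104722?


21255 seconds (5.9 hours / 0.25 days)

Difference = 1604104722 - 1604083467 = 21255 seconds
In hours: 21255 / 3600 ≈ 5.9
In days: 21255 / 86400 ≈ 0.25


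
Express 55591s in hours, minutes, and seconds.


Hours: 55591 ÷ 3600 = 15 remainder 1591
Minutes: 1591 ÷ 60 = 26 remainder 31
Seconds: 31

15h 26m 31s


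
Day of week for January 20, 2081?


Monday

Zeller's congruence:
q=20, m=13, k=80, j=20
h = (20 + ⌊13×14/5⌋ + 80 + ⌊80/4⌋ + ⌊20/4⌋ - 2×20) mod 7
= (20 + 36 + 80 + 20 + 5 - 40) mod 7
= 121 mod 7 = 2
h=2 → Monday


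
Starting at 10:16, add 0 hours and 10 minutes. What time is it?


10:26

Start: 616 minutes from midnight
Add: 10 minutes
Total: 626 minutes
Hours: 626 ÷ 60 = 10 remainder 26


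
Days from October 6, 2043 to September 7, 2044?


From October 6, 2043 to September 7, 2044
Rest of October 2043: 31 - 6 = 25
Full months: November 30, December 31, January 31, February 2044 29, March 31, April 30, May 31, June 30, July 31, August 31
Days into September 2044: 7
Total = 25 + 30 + 31 + 31 + 29 + 31 + 30 + 31 + 30 + 31 + 31 + 7 = 337 days

337 days


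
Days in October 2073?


31 days

Month: October (month 10)
October has 31 days


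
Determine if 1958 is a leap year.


Rules: divisible by 4 AND (not by 100 OR by 400)
1958 ÷ 4 = 489 remainder 2 → not divisible by 4
Not divisible by 4 → not a leap year

No


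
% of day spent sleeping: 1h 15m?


5.2%

Time: 75 minutes
Day: 1440 minutes
Percentage = (75/1440) × 100 ≈ 5.2%


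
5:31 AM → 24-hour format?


Input: 5:31 AM
AM hour stays: 5

05:31


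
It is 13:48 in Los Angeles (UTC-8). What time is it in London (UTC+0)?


Time difference = UTC+0 - UTC-8 = +8 hours
New hour = (13 + 8) mod 24
= 21 mod 24 = 21
Minutes unchanged → 21:48

21:48


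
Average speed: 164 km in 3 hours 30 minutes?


46.9 km/h

Distance: 164 km
Time: 3h 30m = 210 min = 210/60 = 7/2 hours
Speed = 164 ÷ (7/2) = 164 × 2 / 7 = 328/7 ≈ 46.9 km/h


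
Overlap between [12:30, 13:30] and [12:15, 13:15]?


Meeting A: 750-810 (in minutes from midnight)
Meeting B: 735-795
Overlap start = max(750, 735) = 750
Overlap end = min(810, 795) = 795
Overlap = max(0, 795 - 750) = 45 min

45 minutes


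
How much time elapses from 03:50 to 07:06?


3h 16m

End time in minutes: 7×60 + 6 = 426
Start time in minutes: 3×60 + 50 = 230
Difference = 426 - 230 = 196 minutes
= 3 hours 16 minutes


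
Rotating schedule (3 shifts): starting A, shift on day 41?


Shifts: A, B, C
Start: A (index 0)
Day 41: (0 + 41 - 1) mod 3
= 40 mod 3
= 1
Index 1 → shift B

Shift B


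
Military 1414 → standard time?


Hour: 14
14 - 12 = 2 → PM

2:14 PM


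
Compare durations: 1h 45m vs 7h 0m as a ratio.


1:4 (0.25)

Duration 1: 105 minutes
Duration 2: 420 minutes
Ratio = 105:420
GCD = 105
Simplified = 1:4
As a decimal: 1/4 = 0.25


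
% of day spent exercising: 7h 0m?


29.2%

Time: 420 minutes
Day: 1440 minutes
Percentage = (420/1440) × 100 ≈ 29.2%


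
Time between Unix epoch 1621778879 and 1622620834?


841955 seconds (233.9 hours / 9.74 days)

Difference = 1622620834 - 1621778879 = 841955 seconds
In hours: 841955 / 3600 ≈ 233.9
In days: 841955 / 86400 ≈ 9.74


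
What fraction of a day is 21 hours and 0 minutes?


Total minutes: 21×60 + 0 = 1260
Day = 24×60 = 1440 minutes
Fraction = 1260/1440 = 0.8750
As a percentage: 1260/1440 × 100 = 87.50%

0.8750 (87.50%)


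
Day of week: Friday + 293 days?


Thursday

Start: Friday (index 4)
(4 + 293) mod 7
= 297 mod 7
= 3
Index 3 → Thursday


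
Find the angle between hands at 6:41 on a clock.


Hour hand = 6×30 + 41×0.5 = 200.5°
Minute hand = 41×6 = 246°
Difference = |200.5 - 246| = 45.5°

45.5°


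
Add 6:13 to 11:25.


17:38

Start: 685 minutes from midnight
Add: 373 minutes
Total: 1058 minutes
Hours: 1058 ÷ 60 = 17 remainder 38


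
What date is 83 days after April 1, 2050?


Start: April 1, 2050
Add 83 days
April 1 → May 1: 30 - 1 + 1 = 30 days (83 - 30 = 53 left)
May 1 → June 1: 31 - 1 + 1 = 31 days (53 - 31 = 22 left)
June 1 + 22 = June 23, 2050

June 23, 2050


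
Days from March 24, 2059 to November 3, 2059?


From March 24, 2059 to November 3, 2059
Rest of March 2059: 31 - 24 = 7
Full months: April 30, May 31, June 30, July 31, August 31, September 30, October 31
Days into November 2059: 3
Total = 7 + 30 + 31 + 30 + 31 + 31 + 30 + 31 + 3 = 224 days

224 days


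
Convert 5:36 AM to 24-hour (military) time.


05:36

Input: 5:36 AM
AM hour stays: 5


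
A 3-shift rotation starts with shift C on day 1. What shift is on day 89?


Shift A

Shifts: A, B, C
Start: C (index 2)
Day 89: (2 + 89 - 1) mod 3
= 90 mod 3
= 0
Index 0 → shift A


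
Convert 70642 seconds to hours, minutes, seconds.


Hours: 70642 ÷ 3600 = 19 remainder 2242
Minutes: 2242 ÷ 60 = 37 remainder 22
Seconds: 22

19h 37m 22s


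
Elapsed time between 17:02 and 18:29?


End time in minutes: 18×60 + 29 = 1109
Start time in minutes: 17×60 + 2 = 1022
Difference = 1109 - 1022 = 87 minutes
= 1 hours 27 minutes

1h 27m


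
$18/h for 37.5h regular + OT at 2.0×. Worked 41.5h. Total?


$819.00

Regular: 37.5h × $18 = $675.00
Overtime: 41.5 - 37.5 = 4.0h
OT pay: 4.0h × $18 × 2.0 = $144.00
Total = $675.00 + $144.00 = $819.00


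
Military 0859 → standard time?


Hour: 8
8 < 12 → AM

8:59 AM


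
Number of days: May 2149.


31 days

Month: May (month 5)
May has 31 days


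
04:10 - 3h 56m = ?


00:14

Start: 250 minutes from midnight
Subtract: 236 minutes
Remaining: 250 - 236 = 14
Hours: 0, Minutes: 14


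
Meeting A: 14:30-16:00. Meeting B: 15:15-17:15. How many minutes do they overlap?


Meeting A: 870-960 (in minutes from midnight)
Meeting B: 915-1035
Overlap start = max(870, 915) = 915
Overlap end = min(960, 1035) = 960
Overlap = max(0, 960 - 915) = 45 min

45 minutes


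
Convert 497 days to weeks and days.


71 weeks 0 days

Weeks: 497 ÷ 7 = 71 remainder 0


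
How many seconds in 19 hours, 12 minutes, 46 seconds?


Hours: 19 × 3600 = 68400
Minutes: 12 × 60 = 720
Seconds: 46
Total = 68400 + 720 + 46 = 69166

69166 seconds


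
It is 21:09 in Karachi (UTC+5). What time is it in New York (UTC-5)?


11:09

Time difference = UTC-5 - UTC+5 = -10 hours
New hour = (21 -10) mod 24
= 11 mod 24 = 11
Minutes unchanged → 11:09


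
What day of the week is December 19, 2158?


Tuesday

Zeller's congruence:
q=19, m=12, k=58, j=21
h = (19 + ⌊13×13/5⌋ + 58 + ⌊58/4⌋ + ⌊21/4⌋ - 2×21) mod 7
= (19 + 33 + 58 + 14 + 5 - 42) mod 7
= 87 mod 7 = 3
h=3 → Tuesday


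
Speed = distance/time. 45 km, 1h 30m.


30.0 km/h

Distance: 45 km
Time: 1h 30m = 90 min = 90/60 = 3/2 hours
Speed = 45 ÷ (3/2) = 45 × 2 / 3 = 90/3 = 30.0 km/h


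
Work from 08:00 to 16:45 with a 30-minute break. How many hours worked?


Total time = (16×60+45) - (8×60+0)
= 1005 - 480 = 525 min
Minus break: 525 - 30 = 495 min
= 8h 15m

8h 15m (495 minutes)


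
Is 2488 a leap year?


Yes

Rules: divisible by 4 AND (not by 100 OR by 400)
2488 ÷ 4 = 622 exactly → divisible by 4
2488 ÷ 100 = 24 remainder 88 → not divisible by 100
Divisible by 4 but not by 100 → leap year


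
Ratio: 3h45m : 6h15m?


Duration 1: 225 minutes
Duration 2: 375 minutes
Ratio = 225:375
GCD = 75
Simplified = 3:5
As a decimal: 3/5 = 0.60

3:5 (0.60)


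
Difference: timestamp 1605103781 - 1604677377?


426404 seconds (118.4 hours / 4.94 days)

Difference = 1605103781 - 1604677377 = 426404 seconds
In hours: 426404 / 3600 ≈ 118.4
In days: 426404 / 86400 ≈ 4.94


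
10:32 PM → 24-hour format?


22:32

Input: 10:32 PM
PM: 10 + 12 = 22


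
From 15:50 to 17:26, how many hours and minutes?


1h 36m

End time in minutes: 17×60 + 26 = 1046
Start time in minutes: 15×60 + 50 = 950
Difference = 1046 - 950 = 96 minutes
= 1 hours 36 minutes


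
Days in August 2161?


Month: August (month 8)
August has 31 days

31 days


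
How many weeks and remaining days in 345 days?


49 weeks 2 days

Weeks: 345 ÷ 7 = 49 remainder 2


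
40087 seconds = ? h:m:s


11h 8m 7s

Hours: 40087 ÷ 3600 = 11 remainder 487
Minutes: 487 ÷ 60 = 8 remainder 7
Seconds: 7
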